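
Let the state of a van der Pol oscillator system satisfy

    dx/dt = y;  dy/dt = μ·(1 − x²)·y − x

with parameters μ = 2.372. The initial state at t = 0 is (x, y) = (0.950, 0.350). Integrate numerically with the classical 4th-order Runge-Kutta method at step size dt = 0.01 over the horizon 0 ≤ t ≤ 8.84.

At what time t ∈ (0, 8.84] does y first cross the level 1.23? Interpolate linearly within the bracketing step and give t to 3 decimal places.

t=0.000: state=(0.950, 0.350)
step 1 (dt=0.01): k1=(0.350, -0.869), k2=(0.346, -0.875), k3=(0.346, -0.874), k4=(0.341, -0.880); state += dt/6·(k1+2k2+2k3+k4)
t=0.010: state=(0.953, 0.341)
t=0.020: state=(0.957, 0.332)
t=0.030: state=(0.960, 0.323)
continuing one RK4 step at a time; state shown every 50 steps (Δt=0.5):
t=0.500: state=(1.004, -0.143)
t=1.000: state=(0.802, -0.692)
t=1.500: state=(0.197, -2.002)
t=2.000: state=(-1.416, -3.311)
t=2.500: state=(-1.969, 0.089)
t=3.000: state=(-1.851, 0.301)
t=3.500: state=(-1.686, 0.357)
t=4.000: state=(-1.489, 0.440)
t=4.500: state=(-1.234, 0.603)
t=5.000: state=(-0.843, 1.047)
t=5.100: state=(-0.729, 1.228)
next step: t=5.110: state=(-0.717, 1.250) — y has crossed 1.23
linear interpolation between t=5.100 (1.22841) and t=5.110 (1.24966) → t≈5.101

t = 5.101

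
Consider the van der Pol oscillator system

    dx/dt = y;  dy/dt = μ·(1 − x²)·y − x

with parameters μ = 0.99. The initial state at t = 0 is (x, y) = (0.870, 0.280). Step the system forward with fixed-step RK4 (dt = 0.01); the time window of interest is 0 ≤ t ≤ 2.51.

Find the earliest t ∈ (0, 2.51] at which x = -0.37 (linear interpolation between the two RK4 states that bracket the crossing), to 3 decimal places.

t = 1.896

t=0.000: state=(0.870, 0.280)
step 1 (dt=0.01): k1=(0.280, -0.803), k2=(0.276, -0.806), k3=(0.276, -0.806), k4=(0.272, -0.809); state += dt/6·(k1+2k2+2k3+k4)
t=0.010: state=(0.873, 0.272)
t=0.020: state=(0.875, 0.264)
t=0.030: state=(0.878, 0.256)
continuing one RK4 step at a time; state shown every 10 steps (Δt=0.1):
t=0.100: state=(0.894, 0.197)
t=0.200: state=(0.909, 0.110)
t=0.300: state=(0.916, 0.019)
t=0.400: state=(0.913, -0.073)
t=0.500: state=(0.901, -0.165)
t=0.600: state=(0.880, -0.259)
t=0.700: state=(0.849, -0.353)
t=0.800: state=(0.809, -0.449)
t=0.900: state=(0.760, -0.546)
t=1.000: state=(0.700, -0.647)
t=1.100: state=(0.630, -0.752)
t=1.200: state=(0.549, -0.863)
t=1.300: state=(0.457, -0.981)
t=1.400: state=(0.353, -1.108)
t=1.500: state=(0.235, -1.244)
t=1.600: state=(0.104, -1.387)
t=1.700: state=(-0.042, -1.535)
t=1.800: state=(-0.203, -1.679)
t=1.890: state=(-0.360, -1.796)
next step: t=1.900: state=(-0.378, -1.808) — x has crossed -0.37
linear interpolation between t=1.890 (-0.35951) and t=1.900 (-0.37753) → t≈1.896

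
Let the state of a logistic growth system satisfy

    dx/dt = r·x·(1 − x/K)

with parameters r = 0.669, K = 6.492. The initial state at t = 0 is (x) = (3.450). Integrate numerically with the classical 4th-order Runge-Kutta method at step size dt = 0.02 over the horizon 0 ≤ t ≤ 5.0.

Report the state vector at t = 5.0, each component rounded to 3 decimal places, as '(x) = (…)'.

t=0.000: state=(3.450)
step 1 (dt=0.02): k1=(1.081), k2=(1.081), k3=(1.081), k4=(1.081); state += dt/6·(k1+2k2+2k3+k4)
t=0.020: state=(3.472)
t=0.040: state=(3.493)
t=0.060: state=(3.515)
continuing one RK4 step at a time; state shown every 10 steps (Δt=0.2):
t=0.200: state=(3.665)
t=0.400: state=(3.876)
t=0.600: state=(4.082)
t=0.800: state=(4.281)
t=1.000: state=(4.472)
t=1.200: state=(4.653)
t=1.400: state=(4.825)
t=1.600: state=(4.985)
t=1.800: state=(5.134)
t=2.000: state=(5.272)
t=2.200: state=(5.399)
t=2.400: state=(5.516)
t=2.600: state=(5.621)
t=2.800: state=(5.717)
t=3.000: state=(5.804)
t=3.200: state=(5.882)
t=3.400: state=(5.952)
t=3.600: state=(6.015)
t=3.800: state=(6.071)
t=4.000: state=(6.121)
t=4.200: state=(6.165)
t=4.400: state=(6.204)
t=4.600: state=(6.239)
t=4.800: state=(6.269)
t=5.000: state=(6.296)

(x) = (6.296)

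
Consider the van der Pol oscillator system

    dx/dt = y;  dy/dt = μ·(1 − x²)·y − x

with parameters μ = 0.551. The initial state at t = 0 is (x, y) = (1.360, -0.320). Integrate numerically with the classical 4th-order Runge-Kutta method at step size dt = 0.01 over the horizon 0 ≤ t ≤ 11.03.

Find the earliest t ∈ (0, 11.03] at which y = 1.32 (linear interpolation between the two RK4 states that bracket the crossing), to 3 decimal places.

t=0.000: state=(1.360, -0.320)
step 1 (dt=0.01): k1=(-0.320, -1.210), k2=(-0.326, -1.207), k3=(-0.326, -1.207), k4=(-0.332, -1.203); state += dt/6·(k1+2k2+2k3+k4)
t=0.010: state=(1.357, -0.332)
t=0.020: state=(1.353, -0.344)
t=0.030: state=(1.350, -0.356)
continuing one RK4 step at a time; state shown every 50 steps (Δt=0.5):
t=0.500: state=(1.061, -0.859)
t=1.000: state=(0.505, -1.371)
t=1.500: state=(-0.309, -1.850)
t=2.000: state=(-1.229, -1.633)
t=2.500: state=(-1.770, -0.479)
t=3.000: state=(-1.763, 0.415)
t=3.500: state=(-1.419, 0.929)
t=3.910: state=(-0.961, 1.313)
next step: t=3.920: state=(-0.948, 1.323) — y has crossed 1.32
linear interpolation between t=3.910 (1.31299) and t=3.920 (1.32318) → t≈3.917

t = 3.917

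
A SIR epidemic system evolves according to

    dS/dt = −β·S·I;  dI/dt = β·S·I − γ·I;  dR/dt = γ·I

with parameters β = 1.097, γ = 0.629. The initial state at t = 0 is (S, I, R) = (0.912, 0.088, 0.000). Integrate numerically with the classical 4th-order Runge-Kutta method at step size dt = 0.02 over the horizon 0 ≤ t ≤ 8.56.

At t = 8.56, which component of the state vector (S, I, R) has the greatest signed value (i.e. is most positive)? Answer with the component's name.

largest component: R

t=0.000: state=(0.912, 0.088, 0.000)
step 1 (dt=0.02): k1=(-0.088, 0.033, 0.055), k2=(-0.088, 0.033, 0.056), k3=(-0.088, 0.033, 0.056), k4=(-0.089, 0.033, 0.056); state += dt/6·(k1+2k2+2k3+k4)
t=0.020: state=(0.910, 0.089, 0.001)
t=0.040: state=(0.908, 0.089, 0.002)
t=0.060: state=(0.907, 0.090, 0.003)
continuing one RK4 step at a time; state shown every 25 steps (Δt=0.5):
t=0.500: state=(0.865, 0.105, 0.030)
t=1.000: state=(0.813, 0.121, 0.066)
t=1.500: state=(0.758, 0.136, 0.106)
t=2.000: state=(0.701, 0.148, 0.151)
t=2.500: state=(0.644, 0.156, 0.199)
t=3.000: state=(0.591, 0.160, 0.249)
t=3.500: state=(0.541, 0.160, 0.299)
t=4.000: state=(0.496, 0.155, 0.349)
t=4.500: state=(0.457, 0.147, 0.396)
t=5.000: state=(0.423, 0.136, 0.441)
t=5.500: state=(0.393, 0.125, 0.482)
t=6.000: state=(0.369, 0.112, 0.519)
t=6.500: state=(0.348, 0.100, 0.553)
t=7.000: state=(0.331, 0.088, 0.582)
t=7.500: state=(0.316, 0.076, 0.608)
t=8.000: state=(0.304, 0.066, 0.630)
t=8.500: state=(0.294, 0.057, 0.649)
t=8.560: state=(0.293, 0.056, 0.651)
compare at T: S=0.293, I=0.056, R=0.651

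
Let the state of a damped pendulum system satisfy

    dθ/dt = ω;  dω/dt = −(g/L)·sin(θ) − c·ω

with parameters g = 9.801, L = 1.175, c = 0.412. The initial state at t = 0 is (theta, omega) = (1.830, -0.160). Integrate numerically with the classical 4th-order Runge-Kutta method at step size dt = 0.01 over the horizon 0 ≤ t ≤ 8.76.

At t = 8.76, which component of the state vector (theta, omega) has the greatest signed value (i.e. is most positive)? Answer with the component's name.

largest component: omega

t=0.000: state=(1.830, -0.160)
step 1 (dt=0.01): k1=(-0.160, -7.997), k2=(-0.200, -7.982), k3=(-0.200, -7.982), k4=(-0.240, -7.968); state += dt/6·(k1+2k2+2k3+k4)
t=0.010: state=(1.828, -0.240)
t=0.020: state=(1.825, -0.319)
t=0.030: state=(1.822, -0.399)
continuing one RK4 step at a time; state shown every 50 steps (Δt=0.5):
t=0.500: state=(0.807, -3.697)
t=1.000: state=(-0.998, -2.390)
t=1.500: state=(-1.165, 1.622)
t=2.000: state=(0.213, 3.022)
t=2.500: state=(1.027, -0.089)
t=3.000: state=(0.250, -2.515)
t=3.500: state=(-0.742, -0.849)
t=4.000: state=(-0.456, 1.738)
t=4.500: state=(0.455, 1.282)
t=5.000: state=(0.507, -1.022)
t=5.500: state=(-0.220, -1.364)
t=6.000: state=(-0.473, 0.454)
t=6.500: state=(0.049, 1.242)
t=7.000: state=(0.397, -0.043)
t=7.500: state=(0.064, -1.023)
t=8.000: state=(-0.307, -0.225)
t=8.500: state=(-0.129, 0.775)
t=8.760: state=(0.078, 0.743)
compare at T: theta=0.078, omega=0.743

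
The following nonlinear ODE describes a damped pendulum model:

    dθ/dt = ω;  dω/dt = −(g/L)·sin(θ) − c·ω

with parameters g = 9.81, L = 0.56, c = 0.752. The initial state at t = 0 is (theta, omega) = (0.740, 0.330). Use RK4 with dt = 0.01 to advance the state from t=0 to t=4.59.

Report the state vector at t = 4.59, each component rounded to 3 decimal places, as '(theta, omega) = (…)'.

(theta, omega) = (0.132, 0.014)

t=0.000: state=(0.740, 0.330)
step 1 (dt=0.01): k1=(0.330, -12.060), k2=(0.270, -12.036), k3=(0.270, -12.032), k4=(0.210, -12.005); state += dt/6·(k1+2k2+2k3+k4)
t=0.010: state=(0.743, 0.210)
t=0.020: state=(0.744, 0.090)
t=0.030: state=(0.744, -0.029)
continuing one RK4 step at a time; state shown every 20 steps (Δt=0.2):
t=0.200: state=(0.581, -1.794)
t=0.400: state=(0.107, -2.657)
t=0.600: state=(-0.364, -1.808)
t=0.800: state=(-0.553, -0.024)
t=1.000: state=(-0.390, 1.524)
t=1.200: state=(-0.018, 1.976)
t=1.400: state=(0.314, 1.165)
t=1.600: state=(0.410, -0.222)
t=1.800: state=(0.247, -1.287)
t=2.000: state=(-0.043, -1.434)
t=2.200: state=(-0.266, -0.686)
t=2.400: state=(-0.296, 0.368)
t=2.600: state=(-0.143, 1.056)
t=2.800: state=(0.076, 1.007)
t=3.000: state=(0.218, 0.349)
t=3.200: state=(0.208, -0.427)
t=3.400: state=(0.072, -0.837)
t=3.600: state=(-0.089, -0.678)
t=3.800: state=(-0.173, -0.127)
t=4.000: state=(-0.139, 0.425)
t=4.200: state=(-0.026, 0.640)
t=4.400: state=(0.088, 0.434)
t=4.590: state=(0.132, 0.014)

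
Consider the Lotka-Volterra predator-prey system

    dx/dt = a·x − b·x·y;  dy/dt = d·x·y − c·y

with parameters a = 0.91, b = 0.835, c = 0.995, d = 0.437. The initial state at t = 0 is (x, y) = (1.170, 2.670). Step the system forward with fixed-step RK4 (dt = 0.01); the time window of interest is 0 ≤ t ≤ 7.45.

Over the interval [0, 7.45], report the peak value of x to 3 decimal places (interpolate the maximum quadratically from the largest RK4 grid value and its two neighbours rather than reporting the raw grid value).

t=0.000: state=(1.170, 2.670)
step 1 (dt=0.01): k1=(-1.544, -1.292), k2=(-1.527, -1.297), k3=(-1.527, -1.297), k4=(-1.511, -1.303); state += dt/6·(k1+2k2+2k3+k4)
t=0.010: state=(1.155, 2.657)
t=0.020: state=(1.140, 2.644)
t=0.030: state=(1.125, 2.631)
continuing one RK4 step at a time; state shown every 25 steps (Δt=0.25):
t=0.250: state=(0.872, 2.324)
t=0.500: state=(0.699, 1.973)
t=0.750: state=(0.602, 1.651)
t=1.000: state=(0.551, 1.371)
t=1.250: state=(0.533, 1.134)
t=1.500: state=(0.540, 0.937)
t=1.750: state=(0.567, 0.776)
t=2.000: state=(0.614, 0.646)
t=2.250: state=(0.682, 0.540)
t=2.500: state=(0.771, 0.456)
t=2.750: state=(0.887, 0.389)
t=3.000: state=(1.032, 0.337)
t=3.250: state=(1.214, 0.297)
t=3.500: state=(1.437, 0.267)
t=3.750: state=(1.709, 0.248)
t=4.000: state=(2.041, 0.237)
t=4.250: state=(2.439, 0.236)
t=4.500: state=(2.913, 0.246)
t=4.750: state=(3.466, 0.272)
t=5.000: state=(4.093, 0.320)
t=5.250: state=(4.768, 0.405)
t=5.500: state=(5.425, 0.551)
t=5.750: state=(5.929, 0.800)
t=6.000: state=(6.055, 1.207)
t=6.250: state=(5.576, 1.787)
t=6.500: state=(4.505, 2.427)
t=6.750: state=(3.232, 2.887)
t=7.000: state=(2.178, 3.016)
t=7.250: state=(1.475, 2.862)
t=7.450: state=(1.118, 2.624)
largest grid value and its neighbours: x(5.930)=6.07280, x(5.940)=6.07311, x(5.950)=6.07251
parabola through these three points peaks at t≈5.938 with x≈6.07312

max x = 6.073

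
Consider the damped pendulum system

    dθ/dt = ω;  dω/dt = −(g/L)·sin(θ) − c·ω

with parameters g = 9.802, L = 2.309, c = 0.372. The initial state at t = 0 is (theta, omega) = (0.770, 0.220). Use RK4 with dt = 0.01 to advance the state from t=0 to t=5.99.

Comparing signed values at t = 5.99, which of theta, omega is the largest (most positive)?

largest component: omega

t=0.000: state=(0.770, 0.220)
step 1 (dt=0.01): k1=(0.220, -3.037), k2=(0.205, -3.035), k3=(0.205, -3.034), k4=(0.190, -3.032); state += dt/6·(k1+2k2+2k3+k4)
t=0.010: state=(0.772, 0.190)
t=0.020: state=(0.774, 0.159)
t=0.030: state=(0.775, 0.129)
continuing one RK4 step at a time; state shown every 20 steps (Δt=0.2):
t=0.200: state=(0.754, -0.366)
t=0.400: state=(0.629, -0.867)
t=0.600: state=(0.418, -1.216)
t=0.800: state=(0.157, -1.360)
t=1.000: state=(-0.111, -1.279)
t=1.200: state=(-0.342, -0.999)
t=1.400: state=(-0.502, -0.587)
t=1.600: state=(-0.573, -0.120)
t=1.800: state=(-0.551, 0.329)
t=2.000: state=(-0.446, 0.701)
t=2.200: state=(-0.279, 0.943)
t=2.400: state=(-0.080, 1.022)
t=2.600: state=(0.118, 0.931)
t=2.800: state=(0.283, 0.698)
t=3.000: state=(0.391, 0.373)
t=3.200: state=(0.430, 0.015)
t=3.400: state=(0.398, -0.319)
t=3.600: state=(0.307, -0.582)
t=3.800: state=(0.173, -0.735)
t=4.000: state=(0.021, -0.761)
t=4.200: state=(-0.123, -0.663)
t=4.400: state=(-0.238, -0.466)
t=4.600: state=(-0.306, -0.209)
t=4.800: state=(-0.320, 0.061)
t=5.000: state=(-0.283, 0.303)
t=5.200: state=(-0.203, 0.480)
t=5.400: state=(-0.097, 0.569)
t=5.600: state=(0.018, 0.560)
t=5.800: state=(0.121, 0.461)
t=5.990: state=(0.195, 0.305)
compare at T: theta=0.195, omega=0.305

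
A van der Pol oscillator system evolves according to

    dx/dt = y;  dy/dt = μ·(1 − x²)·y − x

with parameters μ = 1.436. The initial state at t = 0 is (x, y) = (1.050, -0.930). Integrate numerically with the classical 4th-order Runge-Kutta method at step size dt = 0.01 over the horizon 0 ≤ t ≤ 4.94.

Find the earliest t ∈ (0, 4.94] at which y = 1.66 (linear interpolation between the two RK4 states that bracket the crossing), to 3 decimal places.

t=0.000: state=(1.050, -0.930)
step 1 (dt=0.01): k1=(-0.930, -0.913), k2=(-0.935, -0.921), k3=(-0.935, -0.921), k4=(-0.939, -0.929); state += dt/6·(k1+2k2+2k3+k4)
t=0.010: state=(1.041, -0.939)
t=0.020: state=(1.031, -0.949)
t=0.030: state=(1.022, -0.958)
continuing one RK4 step at a time; state shown every 20 steps (Δt=0.2):
t=0.200: state=(0.843, -1.150)
t=0.400: state=(0.583, -1.475)
t=0.600: state=(0.243, -1.960)
t=0.800: state=(-0.212, -2.607)
t=1.000: state=(-0.792, -3.108)
t=1.200: state=(-1.393, -2.695)
t=1.400: state=(-1.809, -1.426)
t=1.600: state=(-1.982, -0.399)
t=1.800: state=(-2.005, 0.100)
t=2.000: state=(-1.961, 0.312)
t=2.200: state=(-1.888, 0.412)
t=2.400: state=(-1.799, 0.474)
t=2.600: state=(-1.699, 0.528)
t=2.800: state=(-1.588, 0.585)
t=3.000: state=(-1.464, 0.654)
t=3.200: state=(-1.324, 0.744)
t=3.400: state=(-1.164, 0.867)
t=3.600: state=(-0.974, 1.041)
t=3.800: state=(-0.742, 1.300)
t=3.980: state=(-0.479, 1.646)
next step: t=3.990: state=(-0.462, 1.669) — y has crossed 1.66
linear interpolation between t=3.980 (1.64612) and t=3.990 (1.66936) → t≈3.986

t = 3.986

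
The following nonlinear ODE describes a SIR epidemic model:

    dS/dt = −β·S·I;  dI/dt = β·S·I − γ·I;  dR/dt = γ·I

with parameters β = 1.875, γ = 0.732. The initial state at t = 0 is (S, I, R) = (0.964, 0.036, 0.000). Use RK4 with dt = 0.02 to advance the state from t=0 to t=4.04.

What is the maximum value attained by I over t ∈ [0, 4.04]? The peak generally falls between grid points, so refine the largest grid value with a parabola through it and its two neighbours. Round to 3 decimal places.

t=0.000: state=(0.964, 0.036, 0.000)
step 1 (dt=0.02): k1=(-0.065, 0.039, 0.026), k2=(-0.066, 0.039, 0.027), k3=(-0.066, 0.039, 0.027), k4=(-0.066, 0.039, 0.027); state += dt/6·(k1+2k2+2k3+k4)
t=0.020: state=(0.963, 0.037, 0.001)
t=0.040: state=(0.961, 0.038, 0.001)
t=0.060: state=(0.960, 0.038, 0.002)
continuing one RK4 step at a time; state shown every 10 steps (Δt=0.2):
t=0.200: state=(0.950, 0.045, 0.006)
t=0.400: state=(0.932, 0.055, 0.013)
t=0.600: state=(0.911, 0.067, 0.022)
t=0.800: state=(0.886, 0.081, 0.033)
t=1.000: state=(0.857, 0.097, 0.046)
t=1.200: state=(0.824, 0.115, 0.061)
t=1.400: state=(0.787, 0.134, 0.079)
t=1.600: state=(0.745, 0.154, 0.101)
t=1.800: state=(0.701, 0.175, 0.125)
t=2.000: state=(0.654, 0.195, 0.152)
t=2.200: state=(0.606, 0.213, 0.182)
t=2.400: state=(0.557, 0.229, 0.214)
t=2.600: state=(0.510, 0.241, 0.248)
t=2.800: state=(0.465, 0.250, 0.284)
t=3.000: state=(0.423, 0.255, 0.321)
t=3.200: state=(0.384, 0.257, 0.359)
t=3.400: state=(0.349, 0.254, 0.396)
t=3.600: state=(0.318, 0.249, 0.433)
t=3.800: state=(0.290, 0.241, 0.469)
t=4.000: state=(0.265, 0.231, 0.504)
t=4.040: state=(0.261, 0.229, 0.511)
largest grid value and its neighbours: I(3.140)=0.25668, I(3.160)=0.25671, I(3.180)=0.25670
parabola through these three points peaks at t≈3.168 with I≈0.25671

max I = 0.257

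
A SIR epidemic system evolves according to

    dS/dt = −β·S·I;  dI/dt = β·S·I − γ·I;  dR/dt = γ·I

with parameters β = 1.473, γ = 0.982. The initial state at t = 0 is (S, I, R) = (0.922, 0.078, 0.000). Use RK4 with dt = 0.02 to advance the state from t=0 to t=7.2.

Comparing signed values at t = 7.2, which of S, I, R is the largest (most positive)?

t=0.000: state=(0.922, 0.078, 0.000)
step 1 (dt=0.02): k1=(-0.106, 0.029, 0.077), k2=(-0.106, 0.029, 0.077), k3=(-0.106, 0.029, 0.077), k4=(-0.106, 0.029, 0.077); state += dt/6·(k1+2k2+2k3+k4)
t=0.020: state=(0.920, 0.079, 0.002)
t=0.040: state=(0.918, 0.079, 0.003)
t=0.060: state=(0.916, 0.080, 0.005)
continuing one RK4 step at a time; state shown every 25 steps (Δt=0.5):
t=0.500: state=(0.866, 0.092, 0.042)
t=1.000: state=(0.805, 0.104, 0.090)
t=1.500: state=(0.743, 0.113, 0.144)
t=2.000: state=(0.682, 0.117, 0.201)
t=2.500: state=(0.626, 0.116, 0.258)
t=3.000: state=(0.576, 0.110, 0.314)
t=3.500: state=(0.533, 0.102, 0.366)
t=4.000: state=(0.496, 0.091, 0.413)
t=4.500: state=(0.466, 0.079, 0.455)
t=5.000: state=(0.442, 0.068, 0.491)
t=5.500: state=(0.422, 0.057, 0.521)
t=6.000: state=(0.406, 0.047, 0.547)
t=6.500: state=(0.393, 0.039, 0.568)
t=7.000: state=(0.383, 0.032, 0.585)
t=7.200: state=(0.380, 0.029, 0.591)
compare at T: S=0.380, I=0.029, R=0.591

largest component: R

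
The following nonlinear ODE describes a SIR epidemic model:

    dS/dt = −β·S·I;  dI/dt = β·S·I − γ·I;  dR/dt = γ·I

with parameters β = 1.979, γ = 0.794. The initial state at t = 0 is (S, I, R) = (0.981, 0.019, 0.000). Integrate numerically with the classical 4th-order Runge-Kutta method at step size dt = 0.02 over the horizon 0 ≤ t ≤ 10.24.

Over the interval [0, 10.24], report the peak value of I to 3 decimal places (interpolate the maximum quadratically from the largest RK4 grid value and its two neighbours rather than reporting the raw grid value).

t=0.000: state=(0.981, 0.019, 0.000)
step 1 (dt=0.02): k1=(-0.037, 0.022, 0.015), k2=(-0.037, 0.022, 0.015), k3=(-0.037, 0.022, 0.015), k4=(-0.038, 0.022, 0.015); state += dt/6·(k1+2k2+2k3+k4)
t=0.020: state=(0.980, 0.019, 0.000)
t=0.040: state=(0.979, 0.020, 0.001)
t=0.060: state=(0.979, 0.020, 0.001)
continuing one RK4 step at a time; state shown every 25 steps (Δt=0.5):
t=0.500: state=(0.957, 0.033, 0.010)
t=1.000: state=(0.916, 0.057, 0.028)
t=1.500: state=(0.852, 0.092, 0.057)
t=2.000: state=(0.761, 0.137, 0.102)
t=2.500: state=(0.649, 0.185, 0.166)
t=3.000: state=(0.529, 0.223, 0.248)
t=3.500: state=(0.420, 0.240, 0.340)
t=4.000: state=(0.332, 0.233, 0.435)
t=4.500: state=(0.266, 0.210, 0.523)
t=5.000: state=(0.219, 0.180, 0.601)
t=5.500: state=(0.187, 0.148, 0.666)
t=6.000: state=(0.164, 0.118, 0.718)
t=6.500: state=(0.148, 0.092, 0.760)
t=7.000: state=(0.136, 0.071, 0.792)
t=7.500: state=(0.128, 0.055, 0.817)
t=8.000: state=(0.122, 0.042, 0.836)
t=8.500: state=(0.118, 0.032, 0.851)
t=9.000: state=(0.115, 0.024, 0.862)
t=9.500: state=(0.112, 0.018, 0.870)
t=10.000: state=(0.110, 0.013, 0.876)
t=10.240: state=(0.110, 0.012, 0.878)
largest grid value and its neighbours: I(3.580)=0.24006, I(3.600)=0.24007, I(3.620)=0.24005
parabola through these three points peaks at t≈3.597 with I≈0.24007

max I = 0.240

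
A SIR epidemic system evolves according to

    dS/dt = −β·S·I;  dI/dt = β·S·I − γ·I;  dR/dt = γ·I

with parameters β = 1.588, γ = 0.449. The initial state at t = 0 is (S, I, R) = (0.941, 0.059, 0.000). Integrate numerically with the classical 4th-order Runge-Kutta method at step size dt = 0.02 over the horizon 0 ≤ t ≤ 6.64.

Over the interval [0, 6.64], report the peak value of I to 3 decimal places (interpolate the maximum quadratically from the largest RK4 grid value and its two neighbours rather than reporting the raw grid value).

t=0.000: state=(0.941, 0.059, 0.000)
step 1 (dt=0.02): k1=(-0.088, 0.062, 0.026), k2=(-0.089, 0.062, 0.027), k3=(-0.089, 0.062, 0.027), k4=(-0.090, 0.063, 0.027); state += dt/6·(k1+2k2+2k3+k4)
t=0.020: state=(0.939, 0.060, 0.001)
t=0.040: state=(0.937, 0.062, 0.001)
t=0.060: state=(0.936, 0.063, 0.002)
continuing one RK4 step at a time; state shown every 25 steps (Δt=0.5):
t=0.500: state=(0.885, 0.097, 0.017)
t=1.000: state=(0.802, 0.152, 0.045)
t=1.500: state=(0.692, 0.221, 0.087)
t=2.000: state=(0.565, 0.291, 0.144)
t=2.500: state=(0.438, 0.346, 0.216)
t=3.000: state=(0.329, 0.374, 0.298)
t=3.500: state=(0.244, 0.374, 0.382)
t=4.000: state=(0.182, 0.354, 0.464)
t=4.500: state=(0.139, 0.321, 0.540)
t=5.000: state=(0.110, 0.283, 0.608)
t=5.500: state=(0.089, 0.244, 0.667)
t=6.000: state=(0.074, 0.208, 0.717)
t=6.500: state=(0.064, 0.176, 0.760)
t=6.640: state=(0.062, 0.167, 0.771)
largest grid value and its neighbours: I(3.240)=0.37728, I(3.260)=0.37728, I(3.280)=0.37724
parabola through these three points peaks at t≈3.251 with I≈0.37728

max I = 0.377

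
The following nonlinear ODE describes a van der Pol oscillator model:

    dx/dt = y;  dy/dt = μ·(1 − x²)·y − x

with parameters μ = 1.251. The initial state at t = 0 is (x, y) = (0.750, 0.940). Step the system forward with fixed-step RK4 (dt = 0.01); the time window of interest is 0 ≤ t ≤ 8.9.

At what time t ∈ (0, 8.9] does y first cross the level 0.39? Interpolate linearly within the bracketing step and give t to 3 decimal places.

t = 0.587

t=0.000: state=(0.750, 0.940)
step 1 (dt=0.01): k1=(0.940, -0.236), k2=(0.939, -0.249), k3=(0.939, -0.249), k4=(0.938, -0.263); state += dt/6·(k1+2k2+2k3+k4)
t=0.010: state=(0.759, 0.938)
t=0.020: state=(0.769, 0.935)
t=0.030: state=(0.778, 0.932)
continuing one RK4 step at a time; state shown every 50 steps (Δt=0.5):
t=0.500: state=(1.135, 0.507)
t=0.580: state=(1.172, 0.400)
next step: t=0.590: state=(1.176, 0.386) — y has crossed 0.39
linear interpolation between t=0.580 (0.39987) and t=0.590 (0.38628) → t≈0.587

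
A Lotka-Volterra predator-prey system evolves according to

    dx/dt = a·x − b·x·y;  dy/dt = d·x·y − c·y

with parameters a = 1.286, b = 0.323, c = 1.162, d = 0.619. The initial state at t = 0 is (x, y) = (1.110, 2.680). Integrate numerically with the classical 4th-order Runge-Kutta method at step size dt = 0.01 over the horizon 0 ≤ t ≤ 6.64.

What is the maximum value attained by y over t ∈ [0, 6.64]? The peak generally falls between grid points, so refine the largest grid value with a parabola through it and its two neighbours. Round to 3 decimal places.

max y = 6.817

t=0.000: state=(1.110, 2.680)
step 1 (dt=0.01): k1=(0.467, -1.273), k2=(0.470, -1.266), k3=(0.470, -1.266), k4=(0.473, -1.259); state += dt/6·(k1+2k2+2k3+k4)
t=0.010: state=(1.115, 2.667)
t=0.020: state=(1.119, 2.655)
t=0.030: state=(1.124, 2.642)
continuing one RK4 step at a time; state shown every 25 steps (Δt=0.25):
t=0.250: state=(1.248, 2.404)
t=0.500: state=(1.429, 2.210)
t=0.750: state=(1.657, 2.098)
t=1.000: state=(1.933, 2.070)
t=1.250: state=(2.250, 2.139)
t=1.500: state=(2.594, 2.326)
t=1.750: state=(2.928, 2.669)
t=2.000: state=(3.190, 3.209)
t=2.250: state=(3.297, 3.974)
t=2.500: state=(3.178, 4.920)
t=2.750: state=(2.832, 5.873)
t=3.000: state=(2.358, 6.568)
t=3.250: state=(1.888, 6.817)
t=3.500: state=(1.510, 6.622)
t=3.750: state=(1.243, 6.119)
t=4.000: state=(1.073, 5.469)
t=4.250: state=(0.978, 4.789)
t=4.500: state=(0.941, 4.152)
t=4.750: state=(0.950, 3.593)
t=5.000: state=(0.999, 3.123)
t=5.250: state=(1.088, 2.743)
t=5.500: state=(1.218, 2.451)
t=5.750: state=(1.390, 2.242)
t=6.000: state=(1.609, 2.113)
t=6.250: state=(1.875, 2.068)
t=6.500: state=(2.186, 2.117)
t=6.640: state=(2.375, 2.192)
largest grid value and its neighbours: y(3.250)=6.81690, y(3.260)=6.81698, y(3.270)=6.81635
parabola through these three points peaks at t≈3.256 with y≈6.81704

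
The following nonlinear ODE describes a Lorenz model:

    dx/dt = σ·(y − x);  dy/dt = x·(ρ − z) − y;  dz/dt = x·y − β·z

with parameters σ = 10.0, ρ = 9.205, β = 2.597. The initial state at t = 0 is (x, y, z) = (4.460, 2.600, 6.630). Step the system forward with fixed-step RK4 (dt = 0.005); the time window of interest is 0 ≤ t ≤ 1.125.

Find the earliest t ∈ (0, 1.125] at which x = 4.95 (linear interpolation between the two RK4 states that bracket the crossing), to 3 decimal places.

t=0.000: state=(4.460, 2.600, 6.630)
step 1 (dt=0.005): k1=(-18.600, 8.885, -5.622), k2=(-17.913, 8.805, -5.608), k3=(-17.932, 8.809, -5.605), k4=(-17.263, 8.732, -5.590); state += dt/6·(k1+2k2+2k3+k4)
t=0.005: state=(4.370, 2.644, 6.602)
t=0.010: state=(4.287, 2.687, 6.574)
t=0.015: state=(4.210, 2.730, 6.546)
continuing one RK4 step at a time; state shown every 10 steps (Δt=0.05):
t=0.050: state=(3.818, 3.014, 6.361)
t=0.100: state=(3.584, 3.397, 6.139)
t=0.150: state=(3.592, 3.780, 5.993)
t=0.200: state=(3.749, 4.175, 5.947)
t=0.250: state=(4.003, 4.581, 6.019)
t=0.300: state=(4.317, 4.985, 6.221)
t=0.350: state=(4.661, 5.360, 6.555)
t=0.390: state=(4.938, 5.616, 6.911)
next step: t=0.395: state=(4.972, 5.644, 6.961) — x has crossed 4.95
linear interpolation between t=0.390 (4.93825) and t=0.395 (4.97201) → t≈0.392

t = 0.392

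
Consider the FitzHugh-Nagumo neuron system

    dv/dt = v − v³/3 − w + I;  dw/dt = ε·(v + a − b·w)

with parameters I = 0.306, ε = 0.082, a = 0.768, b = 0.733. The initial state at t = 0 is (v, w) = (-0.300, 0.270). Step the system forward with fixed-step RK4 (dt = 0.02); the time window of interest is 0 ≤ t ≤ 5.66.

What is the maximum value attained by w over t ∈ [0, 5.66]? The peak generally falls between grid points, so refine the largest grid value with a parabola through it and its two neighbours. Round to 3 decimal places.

t=0.000: state=(-0.300, 0.270)
step 1 (dt=0.02): k1=(-0.255, 0.022), k2=(-0.258, 0.022), k3=(-0.258, 0.022), k4=(-0.260, 0.022); state += dt/6·(k1+2k2+2k3+k4)
t=0.020: state=(-0.305, 0.270)
t=0.040: state=(-0.310, 0.271)
t=0.060: state=(-0.316, 0.271)
continuing one RK4 step at a time; state shown every 10 steps (Δt=0.2):
t=0.200: state=(-0.356, 0.274)
t=0.400: state=(-0.424, 0.277)
t=0.600: state=(-0.504, 0.279)
t=0.800: state=(-0.598, 0.279)
t=1.000: state=(-0.704, 0.277)
t=1.200: state=(-0.820, 0.274)
t=1.400: state=(-0.944, 0.269)
t=1.600: state=(-1.069, 0.262)
t=1.800: state=(-1.189, 0.253)
t=2.000: state=(-1.297, 0.242)
t=2.200: state=(-1.390, 0.230)
t=2.400: state=(-1.465, 0.216)
t=2.600: state=(-1.521, 0.202)
t=2.800: state=(-1.563, 0.187)
t=3.000: state=(-1.591, 0.171)
t=3.200: state=(-1.609, 0.156)
t=3.400: state=(-1.620, 0.140)
t=3.600: state=(-1.625, 0.124)
t=3.800: state=(-1.626, 0.109)
t=4.000: state=(-1.624, 0.094)
t=4.200: state=(-1.620, 0.079)
t=4.400: state=(-1.614, 0.064)
t=4.600: state=(-1.608, 0.049)
t=4.800: state=(-1.601, 0.035)
t=5.000: state=(-1.593, 0.021)
t=5.200: state=(-1.585, 0.008)
t=5.400: state=(-1.577, -0.006)
t=5.600: state=(-1.568, -0.019)
t=5.660: state=(-1.566, -0.023)
largest grid value and its neighbours: w(0.700)=0.27882, w(0.720)=0.27884, w(0.740)=0.27884
parabola through these three points peaks at t≈0.730 with w≈0.27884

max w = 0.279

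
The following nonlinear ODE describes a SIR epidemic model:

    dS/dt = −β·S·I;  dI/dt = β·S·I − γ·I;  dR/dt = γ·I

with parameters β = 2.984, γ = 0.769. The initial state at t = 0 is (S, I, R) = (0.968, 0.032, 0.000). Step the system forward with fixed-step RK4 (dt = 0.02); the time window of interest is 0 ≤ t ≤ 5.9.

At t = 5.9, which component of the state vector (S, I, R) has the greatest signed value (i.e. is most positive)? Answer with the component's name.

largest component: R

t=0.000: state=(0.968, 0.032, 0.000)
step 1 (dt=0.02): k1=(-0.092, 0.068, 0.025), k2=(-0.094, 0.069, 0.025), k3=(-0.094, 0.069, 0.025), k4=(-0.096, 0.071, 0.026); state += dt/6·(k1+2k2+2k3+k4)
t=0.020: state=(0.966, 0.033, 0.001)
t=0.040: state=(0.964, 0.035, 0.001)
t=0.060: state=(0.962, 0.036, 0.002)
continuing one RK4 step at a time; state shown every 10 steps (Δt=0.2):
t=0.200: state=(0.945, 0.049, 0.006)
t=0.400: state=(0.912, 0.073, 0.015)
t=0.600: state=(0.865, 0.106, 0.029)
t=0.800: state=(0.802, 0.149, 0.048)
t=1.000: state=(0.723, 0.202, 0.075)
t=1.200: state=(0.630, 0.259, 0.111)
t=1.400: state=(0.530, 0.315, 0.155)
t=1.600: state=(0.434, 0.359, 0.207)
t=1.800: state=(0.346, 0.389, 0.265)
t=2.000: state=(0.274, 0.401, 0.326)
t=2.200: state=(0.215, 0.397, 0.387)
t=2.400: state=(0.171, 0.382, 0.447)
t=2.600: state=(0.137, 0.359, 0.504)
t=2.800: state=(0.111, 0.331, 0.557)
t=3.000: state=(0.092, 0.302, 0.606)
t=3.200: state=(0.078, 0.272, 0.650)
t=3.400: state=(0.067, 0.244, 0.690)
t=3.600: state=(0.058, 0.217, 0.725)
t=3.800: state=(0.051, 0.192, 0.757)
t=4.000: state=(0.046, 0.169, 0.784)
t=4.200: state=(0.042, 0.149, 0.809)
t=4.400: state=(0.039, 0.131, 0.830)
t=4.600: state=(0.036, 0.115, 0.849)
t=4.800: state=(0.034, 0.101, 0.866)
t=5.000: state=(0.032, 0.088, 0.880)
t=5.200: state=(0.030, 0.077, 0.893)
t=5.400: state=(0.029, 0.067, 0.904)
t=5.600: state=(0.028, 0.058, 0.914)
t=5.800: state=(0.027, 0.051, 0.922)
t=5.900: state=(0.027, 0.048, 0.926)
compare at T: S=0.027, I=0.048, R=0.926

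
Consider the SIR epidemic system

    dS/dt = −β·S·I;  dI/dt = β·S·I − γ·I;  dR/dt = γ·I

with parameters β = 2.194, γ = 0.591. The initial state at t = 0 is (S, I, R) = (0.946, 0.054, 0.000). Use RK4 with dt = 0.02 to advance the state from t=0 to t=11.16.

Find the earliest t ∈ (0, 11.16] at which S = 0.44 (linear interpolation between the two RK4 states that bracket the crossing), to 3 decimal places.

t=0.000: state=(0.946, 0.054, 0.000)
step 1 (dt=0.02): k1=(-0.112, 0.080, 0.032), k2=(-0.114, 0.081, 0.032), k3=(-0.114, 0.081, 0.032), k4=(-0.115, 0.082, 0.033); state += dt/6·(k1+2k2+2k3+k4)
t=0.020: state=(0.944, 0.056, 0.001)
t=0.040: state=(0.941, 0.057, 0.001)
t=0.060: state=(0.939, 0.059, 0.002)
continuing one RK4 step at a time; state shown every 25 steps (Δt=0.5):
t=0.500: state=(0.868, 0.109, 0.023)
t=1.000: state=(0.736, 0.197, 0.068)
t=1.500: state=(0.560, 0.299, 0.141)
t=1.820: state=(0.446, 0.352, 0.203)
next step: t=1.840: state=(0.439, 0.354, 0.207) — S has crossed 0.44
linear interpolation between t=1.820 (0.44552) and t=1.840 (0.43867) → t≈1.836

t = 1.836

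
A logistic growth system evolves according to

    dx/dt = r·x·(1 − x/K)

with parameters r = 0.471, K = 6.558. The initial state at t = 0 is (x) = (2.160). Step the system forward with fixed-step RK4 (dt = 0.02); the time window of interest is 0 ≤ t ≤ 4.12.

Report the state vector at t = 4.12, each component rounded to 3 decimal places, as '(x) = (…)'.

t=0.000: state=(2.160)
step 1 (dt=0.02): k1=(0.682), k2=(0.683), k3=(0.683), k4=(0.684); state += dt/6·(k1+2k2+2k3+k4)
t=0.020: state=(2.174)
t=0.040: state=(2.187)
t=0.060: state=(2.201)
continuing one RK4 step at a time; state shown every 10 steps (Δt=0.2):
t=0.200: state=(2.299)
t=0.400: state=(2.441)
t=0.600: state=(2.587)
t=0.800: state=(2.736)
t=1.000: state=(2.887)
t=1.200: state=(3.040)
t=1.400: state=(3.194)
t=1.600: state=(3.349)
t=1.800: state=(3.503)
t=2.000: state=(3.656)
t=2.200: state=(3.807)
t=2.400: state=(3.957)
t=2.600: state=(4.103)
t=2.800: state=(4.246)
t=3.000: state=(4.385)
t=3.200: state=(4.519)
t=3.400: state=(4.649)
t=3.600: state=(4.774)
t=3.800: state=(4.894)
t=4.000: state=(5.008)
t=4.120: state=(5.074)

(x) = (5.074)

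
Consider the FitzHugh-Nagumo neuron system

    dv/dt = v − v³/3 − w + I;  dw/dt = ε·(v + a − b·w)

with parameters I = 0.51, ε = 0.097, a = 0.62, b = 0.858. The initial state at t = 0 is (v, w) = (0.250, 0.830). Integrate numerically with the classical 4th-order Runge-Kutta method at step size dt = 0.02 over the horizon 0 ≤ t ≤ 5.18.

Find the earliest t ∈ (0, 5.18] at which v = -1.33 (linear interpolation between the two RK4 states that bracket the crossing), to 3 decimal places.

t = 3.345

t=0.000: state=(0.250, 0.830)
step 1 (dt=0.02): k1=(-0.075, 0.015), k2=(-0.076, 0.015), k3=(-0.076, 0.015), k4=(-0.077, 0.015); state += dt/6·(k1+2k2+2k3+k4)
t=0.020: state=(0.248, 0.830)
t=0.040: state=(0.247, 0.831)
t=0.060: state=(0.245, 0.831)
continuing one RK4 step at a time; state shown every 10 steps (Δt=0.2):
t=0.200: state=(0.233, 0.833)
t=0.400: state=(0.212, 0.835)
t=0.600: state=(0.186, 0.837)
t=0.800: state=(0.155, 0.839)
t=1.000: state=(0.116, 0.839)
t=1.200: state=(0.068, 0.839)
t=1.400: state=(0.011, 0.838)
t=1.600: state=(-0.059, 0.836)
t=1.800: state=(-0.144, 0.832)
t=2.000: state=(-0.246, 0.826)
t=2.200: state=(-0.368, 0.819)
t=2.400: state=(-0.511, 0.809)
t=2.600: state=(-0.673, 0.796)
t=2.800: state=(-0.851, 0.780)
t=3.000: state=(-1.036, 0.761)
t=3.200: state=(-1.213, 0.739)
t=3.340: state=(-1.326, 0.721)
next step: t=3.360: state=(-1.341, 0.719) — v has crossed -1.33
linear interpolation between t=3.340 (-1.32605) and t=3.360 (-1.34111) → t≈3.345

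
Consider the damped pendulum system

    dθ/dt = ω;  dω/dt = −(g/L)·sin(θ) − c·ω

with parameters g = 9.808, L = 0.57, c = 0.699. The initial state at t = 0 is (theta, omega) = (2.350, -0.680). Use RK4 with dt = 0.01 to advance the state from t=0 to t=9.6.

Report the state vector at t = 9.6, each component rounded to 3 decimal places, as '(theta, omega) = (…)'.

(theta, omega) = (0.070, -0.063)

t=0.000: state=(2.350, -0.680)
step 1 (dt=0.01): k1=(-0.680, -11.767), k2=(-0.739, -11.767), k3=(-0.739, -11.770), k4=(-0.798, -11.774); state += dt/6·(k1+2k2+2k3+k4)
t=0.010: state=(2.343, -0.798)
t=0.020: state=(2.334, -0.916)
t=0.030: state=(2.324, -1.034)
continuing one RK4 step at a time; state shown every 50 steps (Δt=0.5):
t=0.500: state=(0.431, -6.577)
t=1.000: state=(-1.510, 0.296)
t=1.500: state=(0.233, 4.638)
t=2.000: state=(0.902, -2.238)
t=2.500: state=(-0.675, -1.842)
t=3.000: state=(-0.185, 2.862)
t=3.500: state=(0.589, -0.643)
t=4.000: state=(-0.300, -1.532)
t=4.500: state=(-0.189, 1.606)
t=5.000: state=(0.353, -0.143)
t=5.500: state=(-0.141, -1.021)
t=6.000: state=(-0.138, 0.898)
t=6.500: state=(0.207, 0.013)
t=7.000: state=(-0.067, -0.644)
t=7.500: state=(-0.093, 0.501)
t=8.000: state=(0.121, 0.055)
t=8.500: state=(-0.031, -0.397)
t=9.000: state=(-0.061, 0.278)
t=9.500: state=(0.070, 0.059)
t=9.600: state=(0.070, -0.063)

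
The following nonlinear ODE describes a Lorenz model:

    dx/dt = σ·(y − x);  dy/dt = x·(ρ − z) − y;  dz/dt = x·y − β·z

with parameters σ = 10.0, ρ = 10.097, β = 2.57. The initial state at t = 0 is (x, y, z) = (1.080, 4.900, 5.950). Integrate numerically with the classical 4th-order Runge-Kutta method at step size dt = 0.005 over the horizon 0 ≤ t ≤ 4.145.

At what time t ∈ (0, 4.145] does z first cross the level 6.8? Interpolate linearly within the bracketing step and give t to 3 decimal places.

t=0.000: state=(1.080, 4.900, 5.950)
step 1 (dt=0.005): k1=(38.200, -0.421, -9.999), k2=(37.234, 0.005, -9.469), k3=(37.269, -0.007, -9.483), k4=(36.336, 0.412, -8.965); state += dt/6·(k1+2k2+2k3+k4)
t=0.005: state=(1.266, 4.900, 5.903)
t=0.010: state=(1.444, 4.904, 5.860)
t=0.015: state=(1.613, 4.912, 5.823)
t=0.190: state=(5.090, 6.498, 6.737)
next step: t=0.195: state=(5.160, 6.551, 6.818) — z has crossed 6.8
linear interpolation between t=0.190 (6.73746) and t=0.195 (6.81756) → t≈0.194

t = 0.194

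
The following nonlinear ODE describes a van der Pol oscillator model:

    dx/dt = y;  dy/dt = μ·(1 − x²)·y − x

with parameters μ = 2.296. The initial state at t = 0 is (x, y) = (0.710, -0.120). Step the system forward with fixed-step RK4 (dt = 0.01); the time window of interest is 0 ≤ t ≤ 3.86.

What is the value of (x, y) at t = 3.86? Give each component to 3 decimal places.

(x, y) = (-1.063, 0.775)

t=0.000: state=(0.710, -0.120)
step 1 (dt=0.01): k1=(-0.120, -0.847), k2=(-0.124, -0.851), k3=(-0.124, -0.851), k4=(-0.129, -0.856); state += dt/6·(k1+2k2+2k3+k4)
t=0.010: state=(0.709, -0.129)
t=0.020: state=(0.707, -0.137)
t=0.030: state=(0.706, -0.146)
continuing one RK4 step at a time; state shown every 20 steps (Δt=0.2):
t=0.200: state=(0.668, -0.309)
t=0.400: state=(0.583, -0.554)
t=0.600: state=(0.439, -0.900)
t=0.800: state=(0.210, -1.435)
t=1.000: state=(-0.155, -2.272)
t=1.200: state=(-0.707, -3.189)
t=1.400: state=(-1.345, -2.855)
t=1.600: state=(-1.754, -1.211)
t=1.800: state=(-1.878, -0.188)
t=2.000: state=(-1.874, 0.164)
t=2.200: state=(-1.828, 0.278)
t=2.400: state=(-1.767, 0.326)
t=2.600: state=(-1.699, 0.358)
t=2.800: state=(-1.624, 0.389)
t=3.000: state=(-1.543, 0.424)
t=3.200: state=(-1.454, 0.469)
t=3.400: state=(-1.354, 0.528)
t=3.600: state=(-1.241, 0.610)
t=3.800: state=(-1.108, 0.729)
t=3.860: state=(-1.063, 0.775)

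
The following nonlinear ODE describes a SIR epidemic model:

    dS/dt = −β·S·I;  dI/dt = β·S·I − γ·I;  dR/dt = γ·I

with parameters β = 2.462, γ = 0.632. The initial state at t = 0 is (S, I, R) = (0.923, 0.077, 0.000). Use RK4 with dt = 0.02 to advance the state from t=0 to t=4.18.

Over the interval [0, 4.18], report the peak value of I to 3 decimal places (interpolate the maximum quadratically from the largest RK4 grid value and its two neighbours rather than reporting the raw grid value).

max I = 0.415

t=0.000: state=(0.923, 0.077, 0.000)
step 1 (dt=0.02): k1=(-0.175, 0.126, 0.049), k2=(-0.178, 0.128, 0.049), k3=(-0.178, 0.128, 0.049), k4=(-0.180, 0.130, 0.050); state += dt/6·(k1+2k2+2k3+k4)
t=0.020: state=(0.919, 0.080, 0.001)
t=0.040: state=(0.916, 0.082, 0.002)
t=0.060: state=(0.912, 0.085, 0.003)
continuing one RK4 step at a time; state shown every 10 steps (Δt=0.2):
t=0.200: state=(0.883, 0.106, 0.011)
t=0.400: state=(0.831, 0.142, 0.027)
t=0.600: state=(0.766, 0.186, 0.048)
t=0.800: state=(0.691, 0.235, 0.074)
t=1.000: state=(0.608, 0.285, 0.107)
t=1.200: state=(0.522, 0.332, 0.146)
t=1.400: state=(0.439, 0.370, 0.191)
t=1.600: state=(0.363, 0.397, 0.239)
t=1.800: state=(0.298, 0.412, 0.291)
t=2.000: state=(0.243, 0.414, 0.343)
t=2.200: state=(0.198, 0.407, 0.395)
t=2.400: state=(0.163, 0.392, 0.445)
t=2.600: state=(0.135, 0.371, 0.494)
t=2.800: state=(0.113, 0.348, 0.539)
t=3.000: state=(0.096, 0.323, 0.582)
t=3.200: state=(0.082, 0.297, 0.621)
t=3.400: state=(0.071, 0.272, 0.657)
t=3.600: state=(0.063, 0.248, 0.689)
t=3.800: state=(0.056, 0.225, 0.719)
t=4.000: state=(0.050, 0.203, 0.746)
t=4.180: state=(0.046, 0.185, 0.768)
largest grid value and its neighbours: I(1.920)=0.41471, I(1.940)=0.41479, I(1.960)=0.41476
parabola through these three points peaks at t≈1.945 with I≈0.41479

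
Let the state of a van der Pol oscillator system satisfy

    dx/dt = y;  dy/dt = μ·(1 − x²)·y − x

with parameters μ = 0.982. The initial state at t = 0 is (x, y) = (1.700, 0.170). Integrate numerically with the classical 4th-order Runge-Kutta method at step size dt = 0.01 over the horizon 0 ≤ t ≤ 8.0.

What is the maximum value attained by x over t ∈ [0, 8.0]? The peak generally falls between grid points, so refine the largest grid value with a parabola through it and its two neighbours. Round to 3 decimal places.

t=0.000: state=(1.700, 0.170)
step 1 (dt=0.01): k1=(0.170, -2.016), k2=(0.160, -1.998), k3=(0.160, -1.998), k4=(0.150, -1.981); state += dt/6·(k1+2k2+2k3+k4)
t=0.010: state=(1.702, 0.150)
t=0.020: state=(1.703, 0.130)
t=0.030: state=(1.704, 0.111)
continuing one RK4 step at a time; state shown every 50 steps (Δt=0.5):
t=0.500: state=(1.595, -0.491)
t=1.000: state=(1.255, -0.864)
t=1.500: state=(0.709, -1.371)
t=2.000: state=(-0.189, -2.283)
t=2.500: state=(-1.422, -2.151)
t=3.000: state=(-1.980, -0.206)
t=3.500: state=(-1.872, 0.484)
t=4.000: state=(-1.561, 0.749)
t=4.500: state=(-1.113, 1.071)
t=5.000: state=(-0.437, 1.712)
t=5.500: state=(0.665, 2.634)
t=6.000: state=(1.784, 1.330)
t=6.500: state=(1.997, -0.187)
t=7.000: state=(1.782, -0.597)
t=7.500: state=(1.423, -0.846)
t=8.000: state=(0.912, -1.245)
largest grid value and its neighbours: x(6.380)=2.00760, x(6.390)=2.00773, x(6.400)=2.00765
parabola through these three points peaks at t≈6.391 with x≈2.00773

max x = 2.008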